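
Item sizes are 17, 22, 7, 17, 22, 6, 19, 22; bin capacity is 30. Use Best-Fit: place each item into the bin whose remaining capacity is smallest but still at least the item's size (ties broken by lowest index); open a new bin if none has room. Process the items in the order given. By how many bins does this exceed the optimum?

Best-Fit: [17] [22,7] [17] [22,6] [19] [22] → 6 bins.
6 items exceed 15 (half the capacity), and no two of those can share a bin, so at least 6 bins are needed.
So 6 is already optimal.

0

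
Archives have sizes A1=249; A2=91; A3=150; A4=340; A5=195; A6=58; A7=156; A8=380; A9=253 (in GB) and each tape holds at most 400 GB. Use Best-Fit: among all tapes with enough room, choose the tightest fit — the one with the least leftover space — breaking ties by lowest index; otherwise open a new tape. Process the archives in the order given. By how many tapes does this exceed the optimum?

1

Best-Fit: [249,91,58] [150,195] [340] [156] [380] [253] → 6 tapes.
Total size 1872 GB; any packing needs at least ⌈1872/400⌉ = 5 tapes.
An optimal packing achieves that bound: [380] [340,58] [253,91] [249,150] [195,156] → 5 tapes.
Excess: 6 − 5 = 1.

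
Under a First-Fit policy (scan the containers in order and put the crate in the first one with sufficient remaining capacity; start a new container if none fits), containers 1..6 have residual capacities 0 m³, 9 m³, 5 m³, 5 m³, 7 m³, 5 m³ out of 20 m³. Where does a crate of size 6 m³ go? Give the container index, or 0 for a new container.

2

Containers with room: container 2 (9 m³), container 5 (7 m³).
The first with room is container 2.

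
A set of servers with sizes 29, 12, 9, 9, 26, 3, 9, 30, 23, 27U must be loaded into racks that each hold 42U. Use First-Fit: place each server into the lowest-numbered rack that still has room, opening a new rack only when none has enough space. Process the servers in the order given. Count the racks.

6 racks

rack 1: place 29U, 13U left
rack 1: place 12U, 1U left
rack 2: place 9U, 33U left
rack 2: place 9U, 24U left
rack 3: place 26U, 16U left
rack 2: place 3U, 21U left
rack 2: place 9U, 12U left
rack 4: place 30U, 12U left
rack 5: place 23U, 19U left
rack 6: place 27U, 15U left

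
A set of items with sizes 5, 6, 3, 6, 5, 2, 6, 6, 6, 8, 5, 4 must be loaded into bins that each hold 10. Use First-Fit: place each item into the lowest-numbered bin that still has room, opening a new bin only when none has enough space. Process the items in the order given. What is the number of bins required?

bin 1: place 5, 5 left
bin 2: place 6, 4 left
bin 1: place 3, 2 left
bin 3: place 6, 4 left
bin 4: place 5, 5 left
bin 1: place 2, 0 left
bin 5: place 6, 4 left
bin 6: place 6, 4 left
bin 7: place 6, 4 left
bin 8: place 8, 2 left
bin 4: place 5, 0 left
bin 2: place 4, 0 left

8 bins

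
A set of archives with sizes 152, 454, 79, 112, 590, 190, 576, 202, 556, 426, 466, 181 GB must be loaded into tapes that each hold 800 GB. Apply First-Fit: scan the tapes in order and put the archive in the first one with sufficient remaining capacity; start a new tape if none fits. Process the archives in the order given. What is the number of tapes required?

tape 1: place 152 GB, 648 GB left
tape 1: place 454 GB, 194 GB left
tape 1: place 79 GB, 115 GB left
tape 1: place 112 GB, 3 GB left
tape 2: place 590 GB, 210 GB left
tape 2: place 190 GB, 20 GB left
tape 3: place 576 GB, 224 GB left
tape 3: place 202 GB, 22 GB left
tape 4: place 556 GB, 244 GB left
tape 5: place 426 GB, 374 GB left
tape 6: place 466 GB, 334 GB left
tape 4: place 181 GB, 63 GB left
Final tapes: [152,454,79,112] [590,190] [576,202] [556,181] [426] [466].

6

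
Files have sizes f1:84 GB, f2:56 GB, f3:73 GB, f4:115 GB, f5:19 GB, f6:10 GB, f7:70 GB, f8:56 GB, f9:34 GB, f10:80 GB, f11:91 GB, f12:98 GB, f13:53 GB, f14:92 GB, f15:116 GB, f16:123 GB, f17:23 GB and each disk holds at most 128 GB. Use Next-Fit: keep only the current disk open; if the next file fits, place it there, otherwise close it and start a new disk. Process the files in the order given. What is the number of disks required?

14 disks

f1 (84 GB) → disk 1 (remaining 44 GB)
f2 (56 GB) → disk 2 (remaining 72 GB)
f3 (73 GB) → disk 3 (remaining 55 GB)
f4 (115 GB) → disk 4 (remaining 13 GB)
f5 (19 GB) → disk 5 (remaining 109 GB)
f6 (10 GB) → disk 5 (remaining 99 GB)
f7 (70 GB) → disk 5 (remaining 29 GB)
f8 (56 GB) → disk 6 (remaining 72 GB)
f9 (34 GB) → disk 6 (remaining 38 GB)
f10 (80 GB) → disk 7 (remaining 48 GB)
f11 (91 GB) → disk 8 (remaining 37 GB)
f12 (98 GB) → disk 9 (remaining 30 GB)
f13 (53 GB) → disk 10 (remaining 75 GB)
f14 (92 GB) → disk 11 (remaining 36 GB)
f15 (116 GB) → disk 12 (remaining 12 GB)
f16 (123 GB) → disk 13 (remaining 5 GB)
f17 (23 GB) → disk 14 (remaining 105 GB)
Final disks: [84] [56] [73] [115] [19,10,70] [56,34] [80] [91] [98] [53] [92] [116] [123] [23].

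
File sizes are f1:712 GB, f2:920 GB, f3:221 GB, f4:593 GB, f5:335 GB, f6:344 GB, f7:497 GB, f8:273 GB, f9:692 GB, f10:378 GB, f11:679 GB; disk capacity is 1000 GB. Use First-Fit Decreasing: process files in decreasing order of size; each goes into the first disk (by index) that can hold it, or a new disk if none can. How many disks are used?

Sorted descending: 920, 712, 692, 679, 593, 497, 378, 344, 335, 273, 221.
disk 1: place 920 GB, 80 GB left
disk 2: place 712 GB, 288 GB left
disk 3: place 692 GB, 308 GB left
disk 4: place 679 GB, 321 GB left
disk 5: place 593 GB, 407 GB left
disk 6: place 497 GB, 503 GB left
disk 5: place 378 GB, 29 GB left
disk 6: place 344 GB, 159 GB left
disk 7: place 335 GB, 665 GB left
disk 2: place 273 GB, 15 GB left
disk 3: place 221 GB, 87 GB left

7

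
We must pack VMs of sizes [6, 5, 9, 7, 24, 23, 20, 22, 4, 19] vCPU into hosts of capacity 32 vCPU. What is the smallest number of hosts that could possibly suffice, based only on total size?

Total size = 6 + 5 + 9 + 7 + 24 + 23 + 20 + 22 + 4 + 19 = 139 vCPU.
⌈139 / 32⌉ = 5.

5 hosts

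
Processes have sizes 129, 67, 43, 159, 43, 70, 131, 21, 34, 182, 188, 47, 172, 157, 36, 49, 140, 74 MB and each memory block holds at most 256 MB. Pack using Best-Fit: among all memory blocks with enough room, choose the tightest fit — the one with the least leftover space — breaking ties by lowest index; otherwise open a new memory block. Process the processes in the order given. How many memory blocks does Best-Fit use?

Put 129 MB in memory block 1; 127 MB remain.
Put 67 MB in memory block 1; 60 MB remain.
Put 43 MB in memory block 1; 17 MB remain.
Put 159 MB in memory block 2; 97 MB remain.
Put 43 MB in memory block 2; 54 MB remain.
Put 70 MB in memory block 3; 186 MB remain.
Put 131 MB in memory block 3; 55 MB remain.
Put 21 MB in memory block 2; 33 MB remain.
Put 34 MB in memory block 3; 21 MB remain.
Put 182 MB in memory block 4; 74 MB remain.
Put 188 MB in memory block 5; 68 MB remain.
Put 47 MB in memory block 5; 21 MB remain.
Put 172 MB in memory block 6; 84 MB remain.
Put 157 MB in memory block 7; 99 MB remain.
Put 36 MB in memory block 4; 38 MB remain.
Put 49 MB in memory block 6; 35 MB remain.
Put 140 MB in memory block 8; 116 MB remain.
Put 74 MB in memory block 7; 25 MB remain.

8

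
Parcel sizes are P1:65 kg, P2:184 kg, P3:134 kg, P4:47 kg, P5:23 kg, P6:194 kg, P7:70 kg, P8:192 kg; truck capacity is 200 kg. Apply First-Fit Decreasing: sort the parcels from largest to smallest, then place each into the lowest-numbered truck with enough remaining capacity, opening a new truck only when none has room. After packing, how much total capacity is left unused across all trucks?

Sorted descending: 194, 192, 184, 134, 70, 65, 47, 23.
194 kg → truck 1 (remaining 6 kg)
192 kg → truck 2 (remaining 8 kg)
184 kg → truck 3 (remaining 16 kg)
134 kg → truck 4 (remaining 66 kg)
70 kg → truck 5 (remaining 130 kg)
65 kg → truck 4 (remaining 1 kg)
47 kg → truck 5 (remaining 83 kg)
23 kg → truck 5 (remaining 60 kg)
5 trucks × 200 kg = 1000 kg; used 909 kg; unused 91 kg.

91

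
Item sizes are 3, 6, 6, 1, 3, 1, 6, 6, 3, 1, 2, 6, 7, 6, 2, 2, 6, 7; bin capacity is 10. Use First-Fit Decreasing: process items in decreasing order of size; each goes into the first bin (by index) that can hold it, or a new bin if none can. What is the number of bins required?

9 bins

Sorted descending: 7, 7, 6, 6, 6, 6, 6, 6, 6, 3, 3, 3, 2, 2, 2, 1, 1, 1.
7 → bin 1 (remaining 3)
7 → bin 2 (remaining 3)
6 → bin 3 (remaining 4)
6 → bin 4 (remaining 4)
6 → bin 5 (remaining 4)
6 → bin 6 (remaining 4)
6 → bin 7 (remaining 4)
6 → bin 8 (remaining 4)
6 → bin 9 (remaining 4)
3 → bin 1 (remaining 0)
3 → bin 2 (remaining 0)
3 → bin 3 (remaining 1)
2 → bin 4 (remaining 2)
2 → bin 4 (remaining 0)
2 → bin 5 (remaining 2)
1 → bin 3 (remaining 0)
1 → bin 5 (remaining 1)
1 → bin 5 (remaining 0)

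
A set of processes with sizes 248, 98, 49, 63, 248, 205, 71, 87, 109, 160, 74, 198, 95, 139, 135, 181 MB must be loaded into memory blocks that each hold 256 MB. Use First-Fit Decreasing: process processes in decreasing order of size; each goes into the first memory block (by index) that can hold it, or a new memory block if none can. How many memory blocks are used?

9 memory blocks

Sorted descending: 248, 248, 205, 198, 181, 160, 139, 135, 109, 98, 95, 87, 74, 71, 63, 49.
memory block 1: place 248 MB, 8 MB left
memory block 2: place 248 MB, 8 MB left
memory block 3: place 205 MB, 51 MB left
memory block 4: place 198 MB, 58 MB left
memory block 5: place 181 MB, 75 MB left
memory block 6: place 160 MB, 96 MB left
memory block 7: place 139 MB, 117 MB left
memory block 8: place 135 MB, 121 MB left
memory block 7: place 109 MB, 8 MB left
memory block 8: place 98 MB, 23 MB left
memory block 6: place 95 MB, 1 MB left
memory block 9: place 87 MB, 169 MB left
memory block 5: place 74 MB, 1 MB left
memory block 9: place 71 MB, 98 MB left
memory block 9: place 63 MB, 35 MB left
memory block 3: place 49 MB, 2 MB left
Final memory blocks: [248] [248] [205,49] [198] [181,74] [160,95] [139,109] [135,98] [87,71,63].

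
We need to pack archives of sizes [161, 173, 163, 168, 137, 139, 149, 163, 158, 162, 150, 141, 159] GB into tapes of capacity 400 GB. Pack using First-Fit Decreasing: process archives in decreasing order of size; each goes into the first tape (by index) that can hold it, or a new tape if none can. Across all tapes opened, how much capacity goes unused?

Sorted descending: 173, 168, 163, 163, 162, 161, 159, 158, 150, 149, 141, 139, 137.
tape 1: place 173 GB, 227 GB left
tape 1: place 168 GB, 59 GB left
tape 2: place 163 GB, 237 GB left
tape 2: place 163 GB, 74 GB left
tape 3: place 162 GB, 238 GB left
tape 3: place 161 GB, 77 GB left
tape 4: place 159 GB, 241 GB left
tape 4: place 158 GB, 83 GB left
tape 5: place 150 GB, 250 GB left
tape 5: place 149 GB, 101 GB left
tape 6: place 141 GB, 259 GB left
tape 6: place 139 GB, 120 GB left
tape 7: place 137 GB, 263 GB left
7 tapes × 400 GB = 2800 GB; used 2023 GB; unused 777 GB.

777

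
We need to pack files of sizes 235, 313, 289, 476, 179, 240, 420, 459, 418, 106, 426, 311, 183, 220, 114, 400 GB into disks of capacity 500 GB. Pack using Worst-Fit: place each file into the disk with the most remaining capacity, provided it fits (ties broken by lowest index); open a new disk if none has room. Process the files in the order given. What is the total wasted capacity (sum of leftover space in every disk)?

1211

235 GB → disk 1 (remaining 265 GB)
313 GB → disk 2 (remaining 187 GB)
289 GB → disk 3 (remaining 211 GB)
476 GB → disk 4 (remaining 24 GB)
179 GB → disk 1 (remaining 86 GB)
240 GB → disk 5 (remaining 260 GB)
420 GB → disk 6 (remaining 80 GB)
459 GB → disk 7 (remaining 41 GB)
418 GB → disk 8 (remaining 82 GB)
106 GB → disk 5 (remaining 154 GB)
426 GB → disk 9 (remaining 74 GB)
311 GB → disk 10 (remaining 189 GB)
183 GB → disk 3 (remaining 28 GB)
220 GB → disk 11 (remaining 280 GB)
114 GB → disk 11 (remaining 166 GB)
400 GB → disk 12 (remaining 100 GB)
12 disks × 500 GB = 6000 GB; used 4789 GB; unused 1211 GB.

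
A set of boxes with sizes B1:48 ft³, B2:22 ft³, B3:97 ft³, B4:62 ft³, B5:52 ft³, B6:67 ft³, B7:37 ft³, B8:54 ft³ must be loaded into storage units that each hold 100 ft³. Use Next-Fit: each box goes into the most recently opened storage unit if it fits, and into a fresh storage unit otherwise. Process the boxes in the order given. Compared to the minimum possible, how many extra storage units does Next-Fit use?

Next-Fit: [48,22] [97] [62] [52] [67] [37,54] → 6 storage units.
Total size 439 ft³; any packing needs at least ⌈439/100⌉ = 5 storage units.
An optimal packing achieves that bound: [97] [67,22] [62,37] [54] [52,48] → 5 storage units.
Excess: 6 − 5 = 1.

1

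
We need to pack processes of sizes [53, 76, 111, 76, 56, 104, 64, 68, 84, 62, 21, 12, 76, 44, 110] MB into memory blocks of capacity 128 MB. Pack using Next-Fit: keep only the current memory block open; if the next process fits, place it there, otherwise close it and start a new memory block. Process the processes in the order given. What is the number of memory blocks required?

53 MB → memory block 1 (remaining 75 MB)
76 MB → memory block 2 (remaining 52 MB)
111 MB → memory block 3 (remaining 17 MB)
76 MB → memory block 4 (remaining 52 MB)
56 MB → memory block 5 (remaining 72 MB)
104 MB → memory block 6 (remaining 24 MB)
64 MB → memory block 7 (remaining 64 MB)
68 MB → memory block 8 (remaining 60 MB)
84 MB → memory block 9 (remaining 44 MB)
62 MB → memory block 10 (remaining 66 MB)
21 MB → memory block 10 (remaining 45 MB)
12 MB → memory block 10 (remaining 33 MB)
76 MB → memory block 11 (remaining 52 MB)
44 MB → memory block 11 (remaining 8 MB)
110 MB → memory block 12 (remaining 18 MB)
Final memory blocks: [53] [76] [111] [76] [56] [104] [64] [68] [84] [62,21,12] [76,44] [110].

12 memory blocks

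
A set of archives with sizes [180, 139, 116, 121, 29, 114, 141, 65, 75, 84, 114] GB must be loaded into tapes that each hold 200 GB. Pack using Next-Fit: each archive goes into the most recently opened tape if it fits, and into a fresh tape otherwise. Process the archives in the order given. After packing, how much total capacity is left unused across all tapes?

tape 1: place 180 GB, 20 GB left
tape 2: place 139 GB, 61 GB left
tape 3: place 116 GB, 84 GB left
tape 4: place 121 GB, 79 GB left
tape 4: place 29 GB, 50 GB left
tape 5: place 114 GB, 86 GB left
tape 6: place 141 GB, 59 GB left
tape 7: place 65 GB, 135 GB left
tape 7: place 75 GB, 60 GB left
tape 8: place 84 GB, 116 GB left
tape 8: place 114 GB, 2 GB left
8 tapes × 200 GB = 1600 GB; used 1178 GB; unused 422 GB.

422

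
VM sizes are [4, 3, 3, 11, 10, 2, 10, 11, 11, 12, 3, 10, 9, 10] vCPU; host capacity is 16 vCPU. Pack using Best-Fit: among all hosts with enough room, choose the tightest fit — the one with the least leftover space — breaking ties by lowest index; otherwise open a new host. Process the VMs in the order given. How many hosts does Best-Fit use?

Put 4 vCPU in host 1; 12 vCPU remain.
Put 3 vCPU in host 1; 9 vCPU remain.
Put 3 vCPU in host 1; 6 vCPU remain.
Put 11 vCPU in host 2; 5 vCPU remain.
Put 10 vCPU in host 3; 6 vCPU remain.
Put 2 vCPU in host 2; 3 vCPU remain.
Put 10 vCPU in host 4; 6 vCPU remain.
Put 11 vCPU in host 5; 5 vCPU remain.
Put 11 vCPU in host 6; 5 vCPU remain.
Put 12 vCPU in host 7; 4 vCPU remain.
Put 3 vCPU in host 2; 0 vCPU remain.
Put 10 vCPU in host 8; 6 vCPU remain.
Put 9 vCPU in host 9; 7 vCPU remain.
Put 10 vCPU in host 10; 6 vCPU remain.

10 hosts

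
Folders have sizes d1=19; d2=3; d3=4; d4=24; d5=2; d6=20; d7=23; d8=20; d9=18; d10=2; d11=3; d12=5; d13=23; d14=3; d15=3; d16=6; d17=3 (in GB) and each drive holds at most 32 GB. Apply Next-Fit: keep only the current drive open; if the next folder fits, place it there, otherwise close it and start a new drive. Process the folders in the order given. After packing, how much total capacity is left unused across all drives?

d1 (19 GB) → drive 1 (remaining 13 GB)
d2 (3 GB) → drive 1 (remaining 10 GB)
d3 (4 GB) → drive 1 (remaining 6 GB)
d4 (24 GB) → drive 2 (remaining 8 GB)
d5 (2 GB) → drive 2 (remaining 6 GB)
d6 (20 GB) → drive 3 (remaining 12 GB)
d7 (23 GB) → drive 4 (remaining 9 GB)
d8 (20 GB) → drive 5 (remaining 12 GB)
d9 (18 GB) → drive 6 (remaining 14 GB)
d10 (2 GB) → drive 6 (remaining 12 GB)
d11 (3 GB) → drive 6 (remaining 9 GB)
d12 (5 GB) → drive 6 (remaining 4 GB)
d13 (23 GB) → drive 7 (remaining 9 GB)
d14 (3 GB) → drive 7 (remaining 6 GB)
d15 (3 GB) → drive 7 (remaining 3 GB)
d16 (6 GB) → drive 8 (remaining 26 GB)
d17 (3 GB) → drive 8 (remaining 23 GB)
8 drives × 32 GB = 256 GB; used 181 GB; unused 75 GB.

75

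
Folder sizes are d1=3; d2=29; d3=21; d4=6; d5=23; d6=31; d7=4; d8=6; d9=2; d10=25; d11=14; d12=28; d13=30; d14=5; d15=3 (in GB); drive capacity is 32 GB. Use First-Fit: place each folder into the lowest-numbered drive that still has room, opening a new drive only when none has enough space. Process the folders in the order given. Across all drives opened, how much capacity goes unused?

26

Put d1 (3 GB) in drive 1; 29 GB remain.
Put d2 (29 GB) in drive 1; 0 GB remain.
Put d3 (21 GB) in drive 2; 11 GB remain.
Put d4 (6 GB) in drive 2; 5 GB remain.
Put d5 (23 GB) in drive 3; 9 GB remain.
Put d6 (31 GB) in drive 4; 1 GB remain.
Put d7 (4 GB) in drive 2; 1 GB remain.
Put d8 (6 GB) in drive 3; 3 GB remain.
Put d9 (2 GB) in drive 3; 1 GB remain.
Put d10 (25 GB) in drive 5; 7 GB remain.
Put d11 (14 GB) in drive 6; 18 GB remain.
Put d12 (28 GB) in drive 7; 4 GB remain.
Put d13 (30 GB) in drive 8; 2 GB remain.
Put d14 (5 GB) in drive 5; 2 GB remain.
Put d15 (3 GB) in drive 6; 15 GB remain.
8 drives × 32 GB = 256 GB; used 230 GB; unused 26 GB.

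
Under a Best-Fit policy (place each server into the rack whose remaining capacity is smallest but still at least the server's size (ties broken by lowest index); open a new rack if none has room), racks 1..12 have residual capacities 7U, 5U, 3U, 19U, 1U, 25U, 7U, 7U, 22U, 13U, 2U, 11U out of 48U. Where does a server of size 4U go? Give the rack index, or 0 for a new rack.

2

Racks with room: rack 1 (7U), rack 2 (5U), rack 4 (19U), rack 6 (25U), rack 7 (7U), rack 8 (7U), rack 9 (22U), rack 10 (13U), rack 12 (11U).
Tightest fit is rack 2 with 5U free.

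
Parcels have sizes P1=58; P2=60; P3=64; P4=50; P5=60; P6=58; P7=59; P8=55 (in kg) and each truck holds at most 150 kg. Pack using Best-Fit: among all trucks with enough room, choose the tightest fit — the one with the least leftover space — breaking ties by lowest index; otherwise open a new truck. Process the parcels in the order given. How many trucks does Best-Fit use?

4

Put P1 (58 kg) in truck 1; 92 kg remain.
Put P2 (60 kg) in truck 1; 32 kg remain.
Put P3 (64 kg) in truck 2; 86 kg remain.
Put P4 (50 kg) in truck 2; 36 kg remain.
Put P5 (60 kg) in truck 3; 90 kg remain.
Put P6 (58 kg) in truck 3; 32 kg remain.
Put P7 (59 kg) in truck 4; 91 kg remain.
Put P8 (55 kg) in truck 4; 36 kg remain.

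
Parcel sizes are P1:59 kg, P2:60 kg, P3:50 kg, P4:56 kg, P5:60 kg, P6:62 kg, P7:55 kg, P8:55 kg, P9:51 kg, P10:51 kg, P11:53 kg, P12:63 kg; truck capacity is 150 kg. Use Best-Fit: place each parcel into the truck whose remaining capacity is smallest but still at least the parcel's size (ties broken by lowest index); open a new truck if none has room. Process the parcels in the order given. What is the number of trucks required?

6

P1 (59 kg) → truck 1 (remaining 91 kg)
P2 (60 kg) → truck 1 (remaining 31 kg)
P3 (50 kg) → truck 2 (remaining 100 kg)
P4 (56 kg) → truck 2 (remaining 44 kg)
P5 (60 kg) → truck 3 (remaining 90 kg)
P6 (62 kg) → truck 3 (remaining 28 kg)
P7 (55 kg) → truck 4 (remaining 95 kg)
P8 (55 kg) → truck 4 (remaining 40 kg)
P9 (51 kg) → truck 5 (remaining 99 kg)
P10 (51 kg) → truck 5 (remaining 48 kg)
P11 (53 kg) → truck 6 (remaining 97 kg)
P12 (63 kg) → truck 6 (remaining 34 kg)
Final trucks: [59,60] [50,56] [60,62] [55,55] [51,51] [53,63].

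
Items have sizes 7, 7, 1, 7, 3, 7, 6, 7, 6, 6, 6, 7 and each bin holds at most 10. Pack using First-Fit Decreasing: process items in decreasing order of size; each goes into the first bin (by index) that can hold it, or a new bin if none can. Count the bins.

10

Sorted descending: 7, 7, 7, 7, 7, 7, 6, 6, 6, 6, 3, 1.
7 → bin 1 (remaining 3)
7 → bin 2 (remaining 3)
7 → bin 3 (remaining 3)
7 → bin 4 (remaining 3)
7 → bin 5 (remaining 3)
7 → bin 6 (remaining 3)
6 → bin 7 (remaining 4)
6 → bin 8 (remaining 4)
6 → bin 9 (remaining 4)
6 → bin 10 (remaining 4)
3 → bin 1 (remaining 0)
1 → bin 2 (remaining 2)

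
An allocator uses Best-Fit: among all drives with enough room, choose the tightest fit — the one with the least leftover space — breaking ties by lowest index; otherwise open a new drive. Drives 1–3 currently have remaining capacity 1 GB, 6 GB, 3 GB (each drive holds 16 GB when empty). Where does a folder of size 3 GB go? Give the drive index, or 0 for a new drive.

3

Drives with room: drive 2 (6 GB), drive 3 (3 GB).
Tightest fit is drive 3 with 3 GB free.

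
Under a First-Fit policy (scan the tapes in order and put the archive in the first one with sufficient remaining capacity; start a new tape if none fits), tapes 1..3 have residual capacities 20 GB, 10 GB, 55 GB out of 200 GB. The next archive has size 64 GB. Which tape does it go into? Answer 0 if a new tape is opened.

No tape has ≥ 64 GB free, so a new tape is opened.

0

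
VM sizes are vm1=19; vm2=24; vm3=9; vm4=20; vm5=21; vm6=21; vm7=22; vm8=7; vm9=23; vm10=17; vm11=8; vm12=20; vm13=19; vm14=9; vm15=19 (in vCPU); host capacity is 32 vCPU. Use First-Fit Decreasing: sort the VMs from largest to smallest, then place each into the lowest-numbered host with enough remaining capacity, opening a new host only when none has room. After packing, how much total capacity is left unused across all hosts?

94

Sorted descending: 24, 23, 22, 21, 21, 20, 20, 19, 19, 19, 17, 9, 9, 8, 7.
host 1: place 24 vCPU, 8 vCPU left
host 2: place 23 vCPU, 9 vCPU left
host 3: place 22 vCPU, 10 vCPU left
host 4: place 21 vCPU, 11 vCPU left
host 5: place 21 vCPU, 11 vCPU left
host 6: place 20 vCPU, 12 vCPU left
host 7: place 20 vCPU, 12 vCPU left
host 8: place 19 vCPU, 13 vCPU left
host 9: place 19 vCPU, 13 vCPU left
host 10: place 19 vCPU, 13 vCPU left
host 11: place 17 vCPU, 15 vCPU left
host 2: place 9 vCPU, 0 vCPU left
host 3: place 9 vCPU, 1 vCPU left
host 1: place 8 vCPU, 0 vCPU left
host 4: place 7 vCPU, 4 vCPU left
11 hosts × 32 vCPU = 352 vCPU; used 258 vCPU; unused 94 vCPU.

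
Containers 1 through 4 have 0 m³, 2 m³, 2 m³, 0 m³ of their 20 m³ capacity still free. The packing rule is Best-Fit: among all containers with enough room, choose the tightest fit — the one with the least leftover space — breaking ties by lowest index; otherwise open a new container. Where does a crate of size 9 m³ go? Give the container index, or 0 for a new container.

0

No container has ≥ 9 m³ free, so a new container is opened.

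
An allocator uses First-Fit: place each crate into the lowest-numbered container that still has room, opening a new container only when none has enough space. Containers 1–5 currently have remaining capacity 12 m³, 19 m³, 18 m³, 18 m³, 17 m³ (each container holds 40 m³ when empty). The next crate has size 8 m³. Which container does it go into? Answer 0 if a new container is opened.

1

Containers with room: container 1 (12 m³), container 2 (19 m³), container 3 (18 m³), container 4 (18 m³), container 5 (17 m³).
The first with room is container 1.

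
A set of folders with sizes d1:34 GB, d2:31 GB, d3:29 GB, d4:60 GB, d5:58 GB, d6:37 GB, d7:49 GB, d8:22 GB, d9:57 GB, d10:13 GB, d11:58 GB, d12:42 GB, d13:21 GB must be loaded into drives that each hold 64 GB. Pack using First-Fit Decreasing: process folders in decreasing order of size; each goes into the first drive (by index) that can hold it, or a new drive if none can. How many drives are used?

9 drives

Sorted descending: 60, 58, 58, 57, 49, 42, 37, 34, 31, 29, 22, 21, 13.
drive 1: place 60 GB, 4 GB left
drive 2: place 58 GB, 6 GB left
drive 3: place 58 GB, 6 GB left
drive 4: place 57 GB, 7 GB left
drive 5: place 49 GB, 15 GB left
drive 6: place 42 GB, 22 GB left
drive 7: place 37 GB, 27 GB left
drive 8: place 34 GB, 30 GB left
drive 9: place 31 GB, 33 GB left
drive 8: place 29 GB, 1 GB left
drive 6: place 22 GB, 0 GB left
drive 7: place 21 GB, 6 GB left
drive 5: place 13 GB, 2 GB left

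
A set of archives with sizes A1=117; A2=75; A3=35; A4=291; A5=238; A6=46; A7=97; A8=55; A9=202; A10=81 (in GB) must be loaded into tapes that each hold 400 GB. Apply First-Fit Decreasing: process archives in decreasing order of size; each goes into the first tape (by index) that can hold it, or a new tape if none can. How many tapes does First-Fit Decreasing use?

4 tapes

Sorted descending: 291, 238, 202, 117, 97, 81, 75, 55, 46, 35.
291 GB → tape 1 (remaining 109 GB)
238 GB → tape 2 (remaining 162 GB)
202 GB → tape 3 (remaining 198 GB)
117 GB → tape 2 (remaining 45 GB)
97 GB → tape 1 (remaining 12 GB)
81 GB → tape 3 (remaining 117 GB)
75 GB → tape 3 (remaining 42 GB)
55 GB → tape 4 (remaining 345 GB)
46 GB → tape 4 (remaining 299 GB)
35 GB → tape 2 (remaining 10 GB)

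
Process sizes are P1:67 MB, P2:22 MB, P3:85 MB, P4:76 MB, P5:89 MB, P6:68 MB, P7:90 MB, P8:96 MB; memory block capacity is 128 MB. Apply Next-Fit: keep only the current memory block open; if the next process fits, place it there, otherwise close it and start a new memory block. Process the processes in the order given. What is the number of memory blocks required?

memory block 1: place P1 (67 MB), 61 MB left
memory block 1: place P2 (22 MB), 39 MB left
memory block 2: place P3 (85 MB), 43 MB left
memory block 3: place P4 (76 MB), 52 MB left
memory block 4: place P5 (89 MB), 39 MB left
memory block 5: place P6 (68 MB), 60 MB left
memory block 6: place P7 (90 MB), 38 MB left
memory block 7: place P8 (96 MB), 32 MB left
Final memory blocks: [67,22] [85] [76] [89] [68] [90] [96].

7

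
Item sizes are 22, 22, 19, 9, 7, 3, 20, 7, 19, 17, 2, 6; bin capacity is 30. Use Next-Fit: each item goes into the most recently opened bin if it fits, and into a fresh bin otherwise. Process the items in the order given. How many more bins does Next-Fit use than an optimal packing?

0

Next-Fit: [22] [22] [19,9] [7,3,20] [7,19] [17,2,6] → 6 bins.
Total size 153; any packing needs at least ⌈153/30⌉ = 6 bins.
So 6 is already optimal.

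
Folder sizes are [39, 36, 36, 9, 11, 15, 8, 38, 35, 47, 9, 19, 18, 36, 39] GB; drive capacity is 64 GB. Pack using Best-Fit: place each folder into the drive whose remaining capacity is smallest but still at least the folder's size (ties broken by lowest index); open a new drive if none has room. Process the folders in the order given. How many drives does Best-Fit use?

drive 1: place 39 GB, 25 GB left
drive 2: place 36 GB, 28 GB left
drive 3: place 36 GB, 28 GB left
drive 1: place 9 GB, 16 GB left
drive 1: place 11 GB, 5 GB left
drive 2: place 15 GB, 13 GB left
drive 2: place 8 GB, 5 GB left
drive 4: place 38 GB, 26 GB left
drive 5: place 35 GB, 29 GB left
drive 6: place 47 GB, 17 GB left
drive 6: place 9 GB, 8 GB left
drive 4: place 19 GB, 7 GB left
drive 3: place 18 GB, 10 GB left
drive 7: place 36 GB, 28 GB left
drive 8: place 39 GB, 25 GB left
Final drives: [39,9,11] [36,15,8] [36,18] [38,19] [35] [47,9] [36] [39].

8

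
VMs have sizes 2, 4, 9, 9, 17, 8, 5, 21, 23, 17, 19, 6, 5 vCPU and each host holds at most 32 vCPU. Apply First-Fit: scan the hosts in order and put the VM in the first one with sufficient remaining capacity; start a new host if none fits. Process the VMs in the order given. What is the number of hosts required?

6

Put 2 vCPU in host 1; 30 vCPU remain.
Put 4 vCPU in host 1; 26 vCPU remain.
Put 9 vCPU in host 1; 17 vCPU remain.
Put 9 vCPU in host 1; 8 vCPU remain.
Put 17 vCPU in host 2; 15 vCPU remain.
Put 8 vCPU in host 1; 0 vCPU remain.
Put 5 vCPU in host 2; 10 vCPU remain.
Put 21 vCPU in host 3; 11 vCPU remain.
Put 23 vCPU in host 4; 9 vCPU remain.
Put 17 vCPU in host 5; 15 vCPU remain.
Put 19 vCPU in host 6; 13 vCPU remain.
Put 6 vCPU in host 2; 4 vCPU remain.
Put 5 vCPU in host 3; 6 vCPU remain.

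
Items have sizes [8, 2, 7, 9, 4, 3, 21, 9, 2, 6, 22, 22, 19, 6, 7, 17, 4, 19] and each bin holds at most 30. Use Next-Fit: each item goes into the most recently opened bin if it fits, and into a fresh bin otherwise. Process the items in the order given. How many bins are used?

Put 8 in bin 1; 22 remain.
Put 2 in bin 1; 20 remain.
Put 7 in bin 1; 13 remain.
Put 9 in bin 1; 4 remain.
Put 4 in bin 1; 0 remain.
Put 3 in bin 2; 27 remain.
Put 21 in bin 2; 6 remain.
Put 9 in bin 3; 21 remain.
Put 2 in bin 3; 19 remain.
Put 6 in bin 3; 13 remain.
Put 22 in bin 4; 8 remain.
Put 22 in bin 5; 8 remain.
Put 19 in bin 6; 11 remain.
Put 6 in bin 6; 5 remain.
Put 7 in bin 7; 23 remain.
Put 17 in bin 7; 6 remain.
Put 4 in bin 7; 2 remain.
Put 19 in bin 8; 11 remain.
Final bins: [8,2,7,9,4] [3,21] [9,2,6] [22] [22] [19,6] [7,17,4] [19].

8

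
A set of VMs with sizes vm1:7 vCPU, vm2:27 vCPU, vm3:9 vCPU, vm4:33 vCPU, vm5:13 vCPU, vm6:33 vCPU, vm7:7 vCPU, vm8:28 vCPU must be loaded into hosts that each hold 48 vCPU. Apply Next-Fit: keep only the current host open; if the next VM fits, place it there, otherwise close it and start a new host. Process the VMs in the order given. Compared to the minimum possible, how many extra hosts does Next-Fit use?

0

Next-Fit: [7,27,9] [33,13] [33,7] [28] → 4 hosts.
Total size 157 vCPU; any packing needs at least ⌈157/48⌉ = 4 hosts.
So 4 is already optimal.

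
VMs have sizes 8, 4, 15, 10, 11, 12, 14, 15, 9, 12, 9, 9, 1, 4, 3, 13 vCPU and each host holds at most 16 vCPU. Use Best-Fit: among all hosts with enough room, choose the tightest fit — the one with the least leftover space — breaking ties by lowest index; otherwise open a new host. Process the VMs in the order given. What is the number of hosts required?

12 hosts

Put 8 vCPU in host 1; 8 vCPU remain.
Put 4 vCPU in host 1; 4 vCPU remain.
Put 15 vCPU in host 2; 1 vCPU remain.
Put 10 vCPU in host 3; 6 vCPU remain.
Put 11 vCPU in host 4; 5 vCPU remain.
Put 12 vCPU in host 5; 4 vCPU remain.
Put 14 vCPU in host 6; 2 vCPU remain.
Put 15 vCPU in host 7; 1 vCPU remain.
Put 9 vCPU in host 8; 7 vCPU remain.
Put 12 vCPU in host 9; 4 vCPU remain.
Put 9 vCPU in host 10; 7 vCPU remain.
Put 9 vCPU in host 11; 7 vCPU remain.
Put 1 vCPU in host 2; 0 vCPU remain.
Put 4 vCPU in host 1; 0 vCPU remain.
Put 3 vCPU in host 5; 1 vCPU remain.
Put 13 vCPU in host 12; 3 vCPU remain.
Final hosts: [8,4,4] [15,1] [10] [11] [12,3] [14] [15] [9] [12] [9] [9] [13].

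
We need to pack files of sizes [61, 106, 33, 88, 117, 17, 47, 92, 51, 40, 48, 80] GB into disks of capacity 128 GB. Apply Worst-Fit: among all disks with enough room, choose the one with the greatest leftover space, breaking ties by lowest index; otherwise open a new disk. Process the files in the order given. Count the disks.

8 disks

61 GB → disk 1 (remaining 67 GB)
106 GB → disk 2 (remaining 22 GB)
33 GB → disk 1 (remaining 34 GB)
88 GB → disk 3 (remaining 40 GB)
117 GB → disk 4 (remaining 11 GB)
17 GB → disk 3 (remaining 23 GB)
47 GB → disk 5 (remaining 81 GB)
92 GB → disk 6 (remaining 36 GB)
51 GB → disk 5 (remaining 30 GB)
40 GB → disk 7 (remaining 88 GB)
48 GB → disk 7 (remaining 40 GB)
80 GB → disk 8 (remaining 48 GB)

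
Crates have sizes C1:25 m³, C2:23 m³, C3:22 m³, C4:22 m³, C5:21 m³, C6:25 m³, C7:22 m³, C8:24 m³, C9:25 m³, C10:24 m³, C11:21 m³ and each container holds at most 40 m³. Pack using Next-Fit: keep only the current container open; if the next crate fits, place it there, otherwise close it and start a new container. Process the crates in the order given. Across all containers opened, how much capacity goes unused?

186

Put C1 (25 m³) in container 1; 15 m³ remain.
Put C2 (23 m³) in container 2; 17 m³ remain.
Put C3 (22 m³) in container 3; 18 m³ remain.
Put C4 (22 m³) in container 4; 18 m³ remain.
Put C5 (21 m³) in container 5; 19 m³ remain.
Put C6 (25 m³) in container 6; 15 m³ remain.
Put C7 (22 m³) in container 7; 18 m³ remain.
Put C8 (24 m³) in container 8; 16 m³ remain.
Put C9 (25 m³) in container 9; 15 m³ remain.
Put C10 (24 m³) in container 10; 16 m³ remain.
Put C11 (21 m³) in container 11; 19 m³ remain.
11 containers × 40 m³ = 440 m³; used 254 m³; unused 186 m³.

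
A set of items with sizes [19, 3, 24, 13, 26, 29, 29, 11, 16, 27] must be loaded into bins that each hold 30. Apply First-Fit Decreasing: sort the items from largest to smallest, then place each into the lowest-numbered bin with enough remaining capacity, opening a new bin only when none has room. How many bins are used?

7

Sorted descending: 29, 29, 27, 26, 24, 19, 16, 13, 11, 3.
29 → bin 1 (remaining 1)
29 → bin 2 (remaining 1)
27 → bin 3 (remaining 3)
26 → bin 4 (remaining 4)
24 → bin 5 (remaining 6)
19 → bin 6 (remaining 11)
16 → bin 7 (remaining 14)
13 → bin 7 (remaining 1)
11 → bin 6 (remaining 0)
3 → bin 3 (remaining 0)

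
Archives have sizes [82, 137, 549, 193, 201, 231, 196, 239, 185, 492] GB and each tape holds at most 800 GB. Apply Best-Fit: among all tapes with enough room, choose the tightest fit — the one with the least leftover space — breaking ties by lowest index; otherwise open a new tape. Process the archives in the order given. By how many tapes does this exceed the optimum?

0

Best-Fit: [82,137,549] [193,201,231] [196,239,185] [492] → 4 tapes.
Total size 2505 GB; any packing needs at least ⌈2505/800⌉ = 4 tapes.
So 4 is already optimal.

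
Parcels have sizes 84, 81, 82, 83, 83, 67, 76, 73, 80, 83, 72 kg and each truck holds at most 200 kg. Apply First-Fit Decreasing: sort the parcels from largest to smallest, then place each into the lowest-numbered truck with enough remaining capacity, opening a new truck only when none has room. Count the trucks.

Sorted descending: 84, 83, 83, 83, 82, 81, 80, 76, 73, 72, 67.
84 kg → truck 1 (remaining 116 kg)
83 kg → truck 1 (remaining 33 kg)
83 kg → truck 2 (remaining 117 kg)
83 kg → truck 2 (remaining 34 kg)
82 kg → truck 3 (remaining 118 kg)
81 kg → truck 3 (remaining 37 kg)
80 kg → truck 4 (remaining 120 kg)
76 kg → truck 4 (remaining 44 kg)
73 kg → truck 5 (remaining 127 kg)
72 kg → truck 5 (remaining 55 kg)
67 kg → truck 6 (remaining 133 kg)

6 trucks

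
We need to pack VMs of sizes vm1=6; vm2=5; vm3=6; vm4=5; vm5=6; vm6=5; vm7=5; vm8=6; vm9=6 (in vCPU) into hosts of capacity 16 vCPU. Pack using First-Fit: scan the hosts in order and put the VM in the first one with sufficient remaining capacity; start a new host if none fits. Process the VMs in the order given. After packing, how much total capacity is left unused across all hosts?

vm1 (6 vCPU) → host 1 (remaining 10 vCPU)
vm2 (5 vCPU) → host 1 (remaining 5 vCPU)
vm3 (6 vCPU) → host 2 (remaining 10 vCPU)
vm4 (5 vCPU) → host 1 (remaining 0 vCPU)
vm5 (6 vCPU) → host 2 (remaining 4 vCPU)
vm6 (5 vCPU) → host 3 (remaining 11 vCPU)
vm7 (5 vCPU) → host 3 (remaining 6 vCPU)
vm8 (6 vCPU) → host 3 (remaining 0 vCPU)
vm9 (6 vCPU) → host 4 (remaining 10 vCPU)
4 hosts × 16 vCPU = 64 vCPU; used 50 vCPU; unused 14 vCPU.

14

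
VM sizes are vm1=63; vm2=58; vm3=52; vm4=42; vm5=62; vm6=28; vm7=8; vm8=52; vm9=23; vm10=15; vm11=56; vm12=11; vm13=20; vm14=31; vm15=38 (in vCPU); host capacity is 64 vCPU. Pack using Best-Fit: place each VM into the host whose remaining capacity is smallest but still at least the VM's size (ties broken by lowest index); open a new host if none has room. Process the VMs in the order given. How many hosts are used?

Put vm1 (63 vCPU) in host 1; 1 vCPU remain.
Put vm2 (58 vCPU) in host 2; 6 vCPU remain.
Put vm3 (52 vCPU) in host 3; 12 vCPU remain.
Put vm4 (42 vCPU) in host 4; 22 vCPU remain.
Put vm5 (62 vCPU) in host 5; 2 vCPU remain.
Put vm6 (28 vCPU) in host 6; 36 vCPU remain.
Put vm7 (8 vCPU) in host 3; 4 vCPU remain.
Put vm8 (52 vCPU) in host 7; 12 vCPU remain.
Put vm9 (23 vCPU) in host 6; 13 vCPU remain.
Put vm10 (15 vCPU) in host 4; 7 vCPU remain.
Put vm11 (56 vCPU) in host 8; 8 vCPU remain.
Put vm12 (11 vCPU) in host 7; 1 vCPU remain.
Put vm13 (20 vCPU) in host 9; 44 vCPU remain.
Put vm14 (31 vCPU) in host 9; 13 vCPU remain.
Put vm15 (38 vCPU) in host 10; 26 vCPU remain.
Final hosts: [63] [58] [52,8] [42,15] [62] [28,23] [52,11] [56] [20,31] [38].

10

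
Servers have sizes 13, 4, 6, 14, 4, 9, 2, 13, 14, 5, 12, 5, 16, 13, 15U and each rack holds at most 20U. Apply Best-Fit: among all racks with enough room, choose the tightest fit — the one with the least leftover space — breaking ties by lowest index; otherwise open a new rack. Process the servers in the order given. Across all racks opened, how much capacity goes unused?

Put 13U in rack 1; 7U remain.
Put 4U in rack 1; 3U remain.
Put 6U in rack 2; 14U remain.
Put 14U in rack 2; 0U remain.
Put 4U in rack 3; 16U remain.
Put 9U in rack 3; 7U remain.
Put 2U in rack 1; 1U remain.
Put 13U in rack 4; 7U remain.
Put 14U in rack 5; 6U remain.
Put 5U in rack 5; 1U remain.
Put 12U in rack 6; 8U remain.
Put 5U in rack 3; 2U remain.
Put 16U in rack 7; 4U remain.
Put 13U in rack 8; 7U remain.
Put 15U in rack 9; 5U remain.
9 racks × 20U = 180U; used 145U; unused 35U.

35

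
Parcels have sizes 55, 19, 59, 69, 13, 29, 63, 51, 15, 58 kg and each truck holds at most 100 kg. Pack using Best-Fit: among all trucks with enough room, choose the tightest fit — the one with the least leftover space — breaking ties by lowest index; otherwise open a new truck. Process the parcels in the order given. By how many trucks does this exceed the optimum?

Best-Fit: [55,19,13] [59] [69,29] [63,15] [51] [58] → 6 trucks.
6 parcels exceed 50 kg (half the capacity), and no two of those can share a truck, so at least 6 trucks are needed.
So 6 is already optimal.

0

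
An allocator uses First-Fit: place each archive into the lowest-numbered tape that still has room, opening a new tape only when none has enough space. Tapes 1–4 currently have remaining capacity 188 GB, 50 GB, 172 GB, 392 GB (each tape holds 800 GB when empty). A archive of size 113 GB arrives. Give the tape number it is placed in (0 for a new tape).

1

Tapes with room: tape 1 (188 GB), tape 3 (172 GB), tape 4 (392 GB).
The first with room is tape 1.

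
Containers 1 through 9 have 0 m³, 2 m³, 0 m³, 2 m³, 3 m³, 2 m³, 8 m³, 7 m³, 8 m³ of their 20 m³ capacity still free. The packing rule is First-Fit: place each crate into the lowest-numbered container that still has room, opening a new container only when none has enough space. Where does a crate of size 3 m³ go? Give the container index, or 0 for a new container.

Containers with room: container 5 (3 m³), container 7 (8 m³), container 8 (7 m³), container 9 (8 m³).
The first with room is container 5.

5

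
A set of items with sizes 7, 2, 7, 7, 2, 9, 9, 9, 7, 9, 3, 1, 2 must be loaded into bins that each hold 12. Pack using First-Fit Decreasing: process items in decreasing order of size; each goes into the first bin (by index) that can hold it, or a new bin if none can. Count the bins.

8 bins

Sorted descending: 9, 9, 9, 9, 7, 7, 7, 7, 3, 2, 2, 2, 1.
9 → bin 1 (remaining 3)
9 → bin 2 (remaining 3)
9 → bin 3 (remaining 3)
9 → bin 4 (remaining 3)
7 → bin 5 (remaining 5)
7 → bin 6 (remaining 5)
7 → bin 7 (remaining 5)
7 → bin 8 (remaining 5)
3 → bin 1 (remaining 0)
2 → bin 2 (remaining 1)
2 → bin 3 (remaining 1)
2 → bin 4 (remaining 1)
1 → bin 2 (remaining 0)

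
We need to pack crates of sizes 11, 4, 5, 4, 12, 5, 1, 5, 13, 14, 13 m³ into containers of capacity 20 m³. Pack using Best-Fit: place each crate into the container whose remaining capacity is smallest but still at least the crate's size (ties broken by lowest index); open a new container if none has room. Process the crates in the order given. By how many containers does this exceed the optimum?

1

Best-Fit: [11,4,5] [4,12,1] [5,5] [13] [14] [13] → 6 containers.
Total size 87 m³; any packing needs at least ⌈87/20⌉ = 5 containers.
An optimal packing achieves that bound: [14,5,1] [13,5] [13,5] [12,4,4] [11] → 5 containers.
Excess: 6 − 5 = 1.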